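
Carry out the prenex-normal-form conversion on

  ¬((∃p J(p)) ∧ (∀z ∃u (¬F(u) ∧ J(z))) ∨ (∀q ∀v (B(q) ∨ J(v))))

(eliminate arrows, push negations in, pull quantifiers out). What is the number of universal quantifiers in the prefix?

Drive negations inward (¬∀x A ≡ ∃x ¬A, ¬∃x A ≡ ∀x ¬A, De Morgan for ∧/∨):
  ((∀p ¬J(p)) ∨ (∃z ∀u (F(u) ∨ ¬J(z)))) ∧ (∃q ∃v (¬B(q) ∧ ¬J(v)))
Finally move all quantifiers to the prefix:
  ∀p ∃z ∀u ∃q ∃v ((¬J(p) ∨ F(u) ∨ ¬J(z)) ∧ ¬B(q) ∧ ¬J(v))
The prefix is ∀p ∃z ∀u ∃q ∃v: 2 universal, 3 existential.

2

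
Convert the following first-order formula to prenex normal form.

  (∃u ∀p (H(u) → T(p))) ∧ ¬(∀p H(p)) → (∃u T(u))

Eliminate → and ↔ using ¬ and ∨.
  ¬((∃u ∀p (¬H(u) ∨ T(p))) ∧ ¬(∀p H(p))) ∨ (∃u T(u))
Push ¬ through the quantifiers and connectives to reach negation normal form:
  (∀u ∃p (H(u) ∧ ¬T(p))) ∨ (∀p H(p)) ∨ (∃u T(u))
Give each quantifier a distinct variable: p↦q, u↦s.
  (∀u ∃p (H(u) ∧ ¬T(p))) ∨ (∀q H(q)) ∨ (∃s T(s))
Extract every quantifier outward, since the variables are now distinct and don't occur free across branches:
  ∀u ∃p ∀q ∃s (H(u) ∧ ¬T(p) ∨ H(q) ∨ T(s))

∀u ∃p ∀q ∃s (H(u) ∧ ¬T(p) ∨ H(q) ∨ T(s))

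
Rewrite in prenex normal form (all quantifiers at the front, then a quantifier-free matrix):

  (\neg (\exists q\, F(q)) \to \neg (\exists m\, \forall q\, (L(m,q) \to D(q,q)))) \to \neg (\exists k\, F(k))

First replace A → B with ¬A ∨ B.
  \neg (\neg \neg (\exists q\, F(q)) \lor \neg (\exists m\, \forall q\, (\neg L(m,q) \lor D(q,q)))) \lor \neg (\exists k\, F(k))
Drive negations inward (¬∀x A ≡ ∃x ¬A, ¬∃x A ≡ ∀x ¬A, De Morgan for ∧/∨):
  (\forall q\, \neg F(q)) \land (\exists m\, \forall q\, (\neg L(m,q) \lor D(q,q))) \lor (\forall k\, \neg F(k))
Standardize variables apart so no two quantifiers bind the same name: q↦t.
  (\forall q\, \neg F(q)) \land (\exists m\, \forall t\, (\neg L(m,t) \lor D(t,t))) \lor (\forall k\, \neg F(k))
Extract every quantifier outward, since the variables are now distinct and don't occur free across branches:
  \forall q\, \exists m\, \forall t\, \forall k\, (\neg F(q) \land (\neg L(m,t) \lor D(t,t)) \lor \neg F(k))

\forall q\, \exists m\, \forall t\, \forall k\, (\neg F(q) \land (\neg L(m,t) \lor D(t,t)) \lor \neg F(k))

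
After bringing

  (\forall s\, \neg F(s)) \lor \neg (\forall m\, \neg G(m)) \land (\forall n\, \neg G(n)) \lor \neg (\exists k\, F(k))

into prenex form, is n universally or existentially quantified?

Drive negations inward (¬∀x A ≡ ∃x ¬A, ¬∃x A ≡ ∀x ¬A, De Morgan for ∧/∨):
  (\forall s\, \neg F(s)) \lor (\exists m\, G(m)) \land (\forall n\, \neg G(n)) \lor (\forall k\, \neg F(k))
Pull the quantifiers to the front (each side's bound variable is not free in the other side):
  \forall s\, \exists m\, \forall n\, \forall k\, (\neg F(s) \lor G(m) \land \neg G(n) \lor \neg F(k))
The quantifier \forall n sits under an even number of negations, so it remains universal.

universal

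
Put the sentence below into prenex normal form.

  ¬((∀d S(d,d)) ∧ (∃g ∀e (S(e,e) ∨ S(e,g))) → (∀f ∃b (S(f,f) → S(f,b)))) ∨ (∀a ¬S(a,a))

First replace A → B with ¬A ∨ B.
  ¬(¬((∀d S(d,d)) ∧ (∃g ∀e (S(e,e) ∨ S(e,g)))) ∨ (∀f ∃b (¬S(f,f) ∨ S(f,b)))) ∨ (∀a ¬S(a,a))
Move each ¬ inward, flipping quantifiers it crosses:
  (∀d S(d,d)) ∧ (∃g ∀e (S(e,e) ∨ S(e,g))) ∧ (∃f ∀b (S(f,f) ∧ ¬S(f,b))) ∨ (∀a ¬S(a,a))
Pull the quantifiers to the front (each side's bound variable is not free in the other side):
  ∀d ∃g ∀e ∃f ∀b ∀a (S(d,d) ∧ (S(e,e) ∨ S(e,g)) ∧ S(f,f) ∧ ¬S(f,b) ∨ ¬S(a,a))

∀d ∃g ∀e ∃f ∀b ∀a (S(d,d) ∧ (S(e,e) ∨ S(e,g)) ∧ S(f,f) ∧ ¬S(f,b) ∨ ¬S(a,a))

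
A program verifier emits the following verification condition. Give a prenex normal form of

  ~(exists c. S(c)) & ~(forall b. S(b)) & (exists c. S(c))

Push ¬ through the quantifiers and connectives to reach negation normal form:
  (forall c. ~S(c)) & (exists b. ~S(b)) & (exists c. S(c))
Give each quantifier a distinct variable: c↦x.
  (forall c. ~S(c)) & (exists b. ~S(b)) & (exists x. S(x))
Finally move all quantifiers to the prefix:
  forall c. exists b. exists x. (~S(c) & ~S(b) & S(x))

forall c. exists b. exists x. (~S(c) & ~S(b) & S(x))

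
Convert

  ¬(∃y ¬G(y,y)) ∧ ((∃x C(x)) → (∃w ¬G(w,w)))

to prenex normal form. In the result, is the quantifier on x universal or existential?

universal

Eliminate → and ↔ using ¬ and ∨.
  ¬(∃y ¬G(y,y)) ∧ (¬(∃x C(x)) ∨ (∃w ¬G(w,w)))
Push ¬ through the quantifiers and connectives to reach negation normal form:
  (∀y G(y,y)) ∧ ((∀x ¬C(x)) ∨ (∃w ¬G(w,w)))
All bound variables are already distinct, so no renaming is needed.
Extract every quantifier outward, since the variables are now distinct and don't occur free across branches:
  ∀y ∀x ∃w (G(y,y) ∧ (¬C(x) ∨ ¬G(w,w)))
The quantifier ∃x sits under an odd number of negations (counting the antecedent side of each →), so it flips to ∀x.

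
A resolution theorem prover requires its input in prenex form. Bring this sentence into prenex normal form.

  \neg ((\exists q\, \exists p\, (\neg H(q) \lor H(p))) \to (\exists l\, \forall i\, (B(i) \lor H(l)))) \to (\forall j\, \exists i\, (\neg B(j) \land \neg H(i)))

\forall q\, \forall p\, \exists l\, \forall i\, \forall j\, \exists z\, (H(q) \land \neg H(p) \lor B(i) \lor H(l) \lor \neg B(j) \land \neg H(z))

Rewrite implications/biconditionals: A → B as ¬A ∨ B.
  \neg \neg (\neg (\exists q\, \exists p\, (\neg H(q) \lor H(p))) \lor (\exists l\, \forall i\, (B(i) \lor H(l)))) \lor (\forall j\, \exists i\, (\neg B(j) \land \neg H(i)))
Push ¬ through the quantifiers and connectives to reach negation normal form:
  (\forall q\, \forall p\, (H(q) \land \neg H(p))) \lor (\exists l\, \forall i\, (B(i) \lor H(l))) \lor (\forall j\, \exists i\, (\neg B(j) \land \neg H(i)))
Standardize variables apart so no two quantifiers bind the same name: i↦z.
  (\forall q\, \forall p\, (H(q) \land \neg H(p))) \lor (\exists l\, \forall i\, (B(i) \lor H(l))) \lor (\forall j\, \exists z\, (\neg B(j) \land \neg H(z)))
Finally move all quantifiers to the prefix:
  \forall q\, \forall p\, \exists l\, \forall i\, \forall j\, \exists z\, (H(q) \land \neg H(p) \lor B(i) \lor H(l) \lor \neg B(j) \land \neg H(z))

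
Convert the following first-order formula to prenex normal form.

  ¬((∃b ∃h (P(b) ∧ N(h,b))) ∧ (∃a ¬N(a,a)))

Drive negations inward (¬∀x A ≡ ∃x ¬A, ¬∃x A ≡ ∀x ¬A, De Morgan for ∧/∨):
  (∀b ∀h (¬P(b) ∨ ¬N(h,b))) ∨ (∀a N(a,a))
All bound variables are already distinct, so no renaming is needed.
Finally move all quantifiers to the prefix:
  ∀b ∀h ∀a (¬P(b) ∨ ¬N(h,b) ∨ N(a,a))

∀b ∀h ∀a (¬P(b) ∨ ¬N(h,b) ∨ N(a,a))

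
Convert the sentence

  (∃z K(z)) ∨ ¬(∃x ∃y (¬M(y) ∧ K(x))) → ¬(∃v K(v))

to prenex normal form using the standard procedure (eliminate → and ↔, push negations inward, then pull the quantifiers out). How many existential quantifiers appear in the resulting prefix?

2

First replace A → B with ¬A ∨ B.
  ¬((∃z K(z)) ∨ ¬(∃x ∃y (¬M(y) ∧ K(x)))) ∨ ¬(∃v K(v))
Push ¬ through the quantifiers and connectives to reach negation normal form:
  (∀z ¬K(z)) ∧ (∃x ∃y (¬M(y) ∧ K(x))) ∨ (∀v ¬K(v))
All bound variables are already distinct, so no renaming is needed.
Extract every quantifier outward, since the variables are now distinct and don't occur free across branches:
  ∀z ∃x ∃y ∀v (¬K(z) ∧ ¬M(y) ∧ K(x) ∨ ¬K(v))
The prefix is ∀z ∃x ∃y ∀v: 2 universal, 2 existential.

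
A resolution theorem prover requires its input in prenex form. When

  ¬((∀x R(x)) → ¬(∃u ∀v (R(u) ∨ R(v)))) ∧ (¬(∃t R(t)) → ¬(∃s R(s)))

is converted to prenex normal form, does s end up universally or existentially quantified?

Eliminate → and ↔ using ¬ and ∨.
  ¬(¬(∀x R(x)) ∨ ¬(∃u ∀v (R(u) ∨ R(v)))) ∧ (¬¬(∃t R(t)) ∨ ¬(∃s R(s)))
Drive negations inward (¬∀x A ≡ ∃x ¬A, ¬∃x A ≡ ∀x ¬A, De Morgan for ∧/∨):
  (∀x R(x)) ∧ (∃u ∀v (R(u) ∨ R(v))) ∧ ((∃t R(t)) ∨ (∀s ¬R(s)))
All bound variables are already distinct, so no renaming is needed.
Pull the quantifiers to the front (each side's bound variable is not free in the other side):
  ∀x ∃u ∀v ∃t ∀s (R(x) ∧ (R(u) ∨ R(v)) ∧ (R(t) ∨ ¬R(s)))
The quantifier ∃s sits under an odd number of negations (counting the antecedent side of each →), so it flips to ∀s.

universal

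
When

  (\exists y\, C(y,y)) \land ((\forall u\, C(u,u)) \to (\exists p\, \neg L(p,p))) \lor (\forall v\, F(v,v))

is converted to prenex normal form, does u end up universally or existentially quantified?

First replace A → B with ¬A ∨ B.
  (\exists y\, C(y,y)) \land (\neg (\forall u\, C(u,u)) \lor (\exists p\, \neg L(p,p))) \lor (\forall v\, F(v,v))
Move each ¬ inward, flipping quantifiers it crosses:
  (\exists y\, C(y,y)) \land ((\exists u\, \neg C(u,u)) \lor (\exists p\, \neg L(p,p))) \lor (\forall v\, F(v,v))
All bound variables are already distinct, so no renaming is needed.
Finally move all quantifiers to the prefix:
  \exists y\, \exists u\, \exists p\, \forall v\, (C(y,y) \land (\neg C(u,u) \lor \neg L(p,p)) \lor F(v,v))
The quantifier \forall u sits under an odd number of negations (counting the antecedent side of each →), so it flips to \exists u.

existential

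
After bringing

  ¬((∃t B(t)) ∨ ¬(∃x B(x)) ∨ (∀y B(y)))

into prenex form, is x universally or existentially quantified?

existential

Move each ¬ inward, flipping quantifiers it crosses:
  (∀t ¬B(t)) ∧ (∃x B(x)) ∧ (∃y ¬B(y))
Extract every quantifier outward, since the variables are now distinct and don't occur free across branches:
  ∀t ∃x ∃y (¬B(t) ∧ B(x) ∧ ¬B(y))
The quantifier ∃x sits under an even number of negations, so it remains existential.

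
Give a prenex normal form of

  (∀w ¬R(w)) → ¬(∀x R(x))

Rewrite implications/biconditionals: A → B as ¬A ∨ B.
  ¬(∀w ¬R(w)) ∨ ¬(∀x R(x))
Drive negations inward (¬∀x A ≡ ∃x ¬A, ¬∃x A ≡ ∀x ¬A, De Morgan for ∧/∨):
  (∃w R(w)) ∨ (∃x ¬R(x))
All bound variables are already distinct, so no renaming is needed.
Pull the quantifiers to the front (each side's bound variable is not free in the other side):
  ∃w ∃x (R(w) ∨ ¬R(x))

∃w ∃x (R(w) ∨ ¬R(x))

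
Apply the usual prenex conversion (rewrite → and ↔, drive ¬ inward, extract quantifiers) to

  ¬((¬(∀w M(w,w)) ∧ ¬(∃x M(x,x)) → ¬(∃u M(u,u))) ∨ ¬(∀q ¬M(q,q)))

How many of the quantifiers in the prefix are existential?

Eliminate → and ↔ using ¬ and ∨.
  ¬(¬(¬(∀w M(w,w)) ∧ ¬(∃x M(x,x))) ∨ ¬(∃u M(u,u)) ∨ ¬(∀q ¬M(q,q)))
Drive negations inward (¬∀x A ≡ ∃x ¬A, ¬∃x A ≡ ∀x ¬A, De Morgan for ∧/∨):
  (∃w ¬M(w,w)) ∧ (∀x ¬M(x,x)) ∧ (∃u M(u,u)) ∧ (∀q ¬M(q,q))
All bound variables are already distinct, so no renaming is needed.
Extract every quantifier outward, since the variables are now distinct and don't occur free across branches:
  ∃w ∀x ∃u ∀q (¬M(w,w) ∧ ¬M(x,x) ∧ M(u,u) ∧ ¬M(q,q))
The prefix is ∃w ∀x ∃u ∀q: 2 universal, 2 existential.

2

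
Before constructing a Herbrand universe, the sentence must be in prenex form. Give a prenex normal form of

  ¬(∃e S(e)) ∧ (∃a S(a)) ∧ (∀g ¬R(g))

Drive negations inward (¬∀x A ≡ ∃x ¬A, ¬∃x A ≡ ∀x ¬A, De Morgan for ∧/∨):
  (∀e ¬S(e)) ∧ (∃a S(a)) ∧ (∀g ¬R(g))
All bound variables are already distinct, so no renaming is needed.
Pull the quantifiers to the front (each side's bound variable is not free in the other side):
  ∀e ∃a ∀g (¬S(e) ∧ S(a) ∧ ¬R(g))

∀e ∃a ∀g (¬S(e) ∧ S(a) ∧ ¬R(g))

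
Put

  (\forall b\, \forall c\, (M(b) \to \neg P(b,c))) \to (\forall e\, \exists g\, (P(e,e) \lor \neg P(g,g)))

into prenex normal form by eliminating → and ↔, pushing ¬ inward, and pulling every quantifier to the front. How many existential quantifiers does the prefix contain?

Rewrite implications/biconditionals: A → B as ¬A ∨ B.
  \neg (\forall b\, \forall c\, (\neg M(b) \lor \neg P(b,c))) \lor (\forall e\, \exists g\, (P(e,e) \lor \neg P(g,g)))
Drive negations inward (¬∀x A ≡ ∃x ¬A, ¬∃x A ≡ ∀x ¬A, De Morgan for ∧/∨):
  (\exists b\, \exists c\, (M(b) \land P(b,c))) \lor (\forall e\, \exists g\, (P(e,e) \lor \neg P(g,g)))
Pull the quantifiers to the front (each side's bound variable is not free in the other side):
  \exists b\, \exists c\, \forall e\, \exists g\, (M(b) \land P(b,c) \lor P(e,e) \lor \neg P(g,g))
The prefix is \exists b \exists c \forall e \exists g: 1 universal, 3 existential.

3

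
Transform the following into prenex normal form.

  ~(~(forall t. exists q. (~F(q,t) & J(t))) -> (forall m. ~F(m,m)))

First replace A → B with ¬A ∨ B.
  ~(~~(forall t. exists q. (~F(q,t) & J(t))) | (forall m. ~F(m,m)))
Drive negations inward (¬∀x A ≡ ∃x ¬A, ¬∃x A ≡ ∀x ¬A, De Morgan for ∧/∨):
  (exists t. forall q. (F(q,t) | ~J(t))) & (exists m. F(m,m))
Extract every quantifier outward, since the variables are now distinct and don't occur free across branches:
  exists t. forall q. exists m. ((F(q,t) | ~J(t)) & F(m,m))

exists t. forall q. exists m. ((F(q,t) | ~J(t)) & F(m,m))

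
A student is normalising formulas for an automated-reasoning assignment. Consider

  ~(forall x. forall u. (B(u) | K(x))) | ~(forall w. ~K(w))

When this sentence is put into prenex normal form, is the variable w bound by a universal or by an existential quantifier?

existential

Drive negations inward (¬∀x A ≡ ∃x ¬A, ¬∃x A ≡ ∀x ¬A, De Morgan for ∧/∨):
  (exists x. exists u. (~B(u) & ~K(x))) | (exists w. K(w))
All bound variables are already distinct, so no renaming is needed.
Pull the quantifiers to the front (each side's bound variable is not free in the other side):
  exists x. exists u. exists w. (~B(u) & ~K(x) | K(w))
The quantifier forall w sits under an odd number of negations, so it flips to exists w.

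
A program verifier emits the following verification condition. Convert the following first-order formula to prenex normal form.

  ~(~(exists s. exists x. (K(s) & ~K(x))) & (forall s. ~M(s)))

exists s. exists x. exists w1. (K(s) & ~K(x) | M(w1))

Move each ¬ inward, flipping quantifiers it crosses:
  (exists s. exists x. (K(s) & ~K(x))) | (exists s. M(s))
Give each quantifier a distinct variable: s↦w1.
  (exists s. exists x. (K(s) & ~K(x))) | (exists w1. M(w1))
Finally move all quantifiers to the prefix:
  exists s. exists x. exists w1. (K(s) & ~K(x) | M(w1))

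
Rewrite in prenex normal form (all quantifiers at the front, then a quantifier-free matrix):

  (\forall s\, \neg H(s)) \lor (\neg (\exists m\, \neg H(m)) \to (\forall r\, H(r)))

Rewrite implications/biconditionals: A → B as ¬A ∨ B.
  (\forall s\, \neg H(s)) \lor \neg \neg (\exists m\, \neg H(m)) \lor (\forall r\, H(r))
Drive negations inward (¬∀x A ≡ ∃x ¬A, ¬∃x A ≡ ∀x ¬A, De Morgan for ∧/∨):
  (\forall s\, \neg H(s)) \lor (\exists m\, \neg H(m)) \lor (\forall r\, H(r))
All bound variables are already distinct, so no renaming is needed.
Extract every quantifier outward, since the variables are now distinct and don't occur free across branches:
  \forall s\, \exists m\, \forall r\, (\neg H(s) \lor \neg H(m) \lor H(r))

\forall s\, \exists m\, \forall r\, (\neg H(s) \lor \neg H(m) \lor H(r))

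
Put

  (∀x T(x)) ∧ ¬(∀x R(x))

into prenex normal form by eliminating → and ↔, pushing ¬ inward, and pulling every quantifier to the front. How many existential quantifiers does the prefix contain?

1

Move each ¬ inward, flipping quantifiers it crosses:
  (∀x T(x)) ∧ (∃x ¬R(x))
Rename bound variables to avoid capture: x↦w.
  (∀x T(x)) ∧ (∃w ¬R(w))
Pull the quantifiers to the front (each side's bound variable is not free in the other side):
  ∀x ∃w (T(x) ∧ ¬R(w))
The prefix is ∀x ∃w: 1 universal, 1 existential.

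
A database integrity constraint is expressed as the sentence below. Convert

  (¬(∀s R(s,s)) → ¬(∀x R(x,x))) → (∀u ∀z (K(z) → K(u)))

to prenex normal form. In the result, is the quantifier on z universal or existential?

universal

Eliminate → and ↔ using ¬ and ∨.
  ¬(¬¬(∀s R(s,s)) ∨ ¬(∀x R(x,x))) ∨ (∀u ∀z (¬K(z) ∨ K(u)))
Drive negations inward (¬∀x A ≡ ∃x ¬A, ¬∃x A ≡ ∀x ¬A, De Morgan for ∧/∨):
  (∃s ¬R(s,s)) ∧ (∀x R(x,x)) ∨ (∀u ∀z (¬K(z) ∨ K(u)))
All bound variables are already distinct, so no renaming is needed.
Extract every quantifier outward, since the variables are now distinct and don't occur free across branches:
  ∃s ∀x ∀u ∀z (¬R(s,s) ∧ R(x,x) ∨ ¬K(z) ∨ K(u))
The quantifier ∀z sits under an even number of negations (counting the antecedent side of each →), so it remains universal.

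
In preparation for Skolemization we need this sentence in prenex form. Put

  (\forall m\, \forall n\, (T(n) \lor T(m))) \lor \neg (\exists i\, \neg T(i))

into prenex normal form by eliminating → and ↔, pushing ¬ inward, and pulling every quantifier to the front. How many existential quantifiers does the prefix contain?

0

Drive negations inward (¬∀x A ≡ ∃x ¬A, ¬∃x A ≡ ∀x ¬A, De Morgan for ∧/∨):
  (\forall m\, \forall n\, (T(n) \lor T(m))) \lor (\forall i\, T(i))
Pull the quantifiers to the front (each side's bound variable is not free in the other side):
  \forall m\, \forall n\, \forall i\, (T(n) \lor T(m) \lor T(i))
The prefix is \forall m \forall n \forall i: 3 universal, 0 existential.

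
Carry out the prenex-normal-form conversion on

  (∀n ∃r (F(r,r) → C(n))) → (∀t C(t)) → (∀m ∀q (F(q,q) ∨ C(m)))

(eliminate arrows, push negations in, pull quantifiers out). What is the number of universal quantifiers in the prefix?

3

Rewrite implications/biconditionals: A → B as ¬A ∨ B.
  ¬(∀n ∃r (¬F(r,r) ∨ C(n))) ∨ ¬(∀t C(t)) ∨ (∀m ∀q (F(q,q) ∨ C(m)))
Push ¬ through the quantifiers and connectives to reach negation normal form:
  (∃n ∀r (F(r,r) ∧ ¬C(n))) ∨ (∃t ¬C(t)) ∨ (∀m ∀q (F(q,q) ∨ C(m)))
Finally move all quantifiers to the prefix:
  ∃n ∀r ∃t ∀m ∀q (F(r,r) ∧ ¬C(n) ∨ ¬C(t) ∨ F(q,q) ∨ C(m))
The prefix is ∃n ∀r ∃t ∀m ∀q: 3 universal, 2 existential.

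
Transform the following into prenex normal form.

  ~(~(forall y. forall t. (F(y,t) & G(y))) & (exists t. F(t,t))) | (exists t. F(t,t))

Push ¬ through the quantifiers and connectives to reach negation normal form:
  (forall y. forall t. (F(y,t) & G(y))) | (forall t. ~F(t,t)) | (exists t. F(t,t))
Standardize variables apart so no two quantifiers bind the same name: t↦z1, t↦w.
  (forall y. forall t. (F(y,t) & G(y))) | (forall z1. ~F(z1,z1)) | (exists w. F(w,w))
Pull the quantifiers to the front (each side's bound variable is not free in the other side):
  forall y. forall t. forall z1. exists w. (F(y,t) & G(y) | ~F(z1,z1) | F(w,w))

forall y. forall t. forall z1. exists w. (F(y,t) & G(y) | ~F(z1,z1) | F(w,w))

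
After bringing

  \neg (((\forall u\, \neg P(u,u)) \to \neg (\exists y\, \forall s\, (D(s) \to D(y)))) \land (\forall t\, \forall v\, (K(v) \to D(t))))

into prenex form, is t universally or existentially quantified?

existential

Eliminate → and ↔ using ¬ and ∨.
  \neg ((\neg (\forall u\, \neg P(u,u)) \lor \neg (\exists y\, \forall s\, (\neg D(s) \lor D(y)))) \land (\forall t\, \forall v\, (\neg K(v) \lor D(t))))
Move each ¬ inward, flipping quantifiers it crosses:
  (\forall u\, \neg P(u,u)) \land (\exists y\, \forall s\, (\neg D(s) \lor D(y))) \lor (\exists t\, \exists v\, (K(v) \land \neg D(t)))
Extract every quantifier outward, since the variables are now distinct and don't occur free across branches:
  \forall u\, \exists y\, \forall s\, \exists t\, \exists v\, (\neg P(u,u) \land (\neg D(s) \lor D(y)) \lor K(v) \land \neg D(t))
The quantifier \forall t sits under an odd number of negations (counting the antecedent side of each →), so it flips to \exists t.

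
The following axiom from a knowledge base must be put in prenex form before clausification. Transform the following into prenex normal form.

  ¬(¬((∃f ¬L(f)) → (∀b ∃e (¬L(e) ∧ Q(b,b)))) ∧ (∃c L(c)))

∀f ∀b ∃e ∀c (L(f) ∨ ¬L(e) ∧ Q(b,b) ∨ ¬L(c))

Rewrite implications/biconditionals: A → B as ¬A ∨ B.
  ¬(¬(¬(∃f ¬L(f)) ∨ (∀b ∃e (¬L(e) ∧ Q(b,b)))) ∧ (∃c L(c)))
Drive negations inward (¬∀x A ≡ ∃x ¬A, ¬∃x A ≡ ∀x ¬A, De Morgan for ∧/∨):
  (∀f L(f)) ∨ (∀b ∃e (¬L(e) ∧ Q(b,b))) ∨ (∀c ¬L(c))
Finally move all quantifiers to the prefix:
  ∀f ∀b ∃e ∀c (L(f) ∨ ¬L(e) ∧ Q(b,b) ∨ ¬L(c))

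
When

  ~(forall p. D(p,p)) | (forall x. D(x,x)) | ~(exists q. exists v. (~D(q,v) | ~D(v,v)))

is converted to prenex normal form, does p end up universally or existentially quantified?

existential

Move each ¬ inward, flipping quantifiers it crosses:
  (exists p. ~D(p,p)) | (forall x. D(x,x)) | (forall q. forall v. (D(q,v) & D(v,v)))
Pull the quantifiers to the front (each side's bound variable is not free in the other side):
  exists p. forall x. forall q. forall v. (~D(p,p) | D(x,x) | D(q,v) & D(v,v))
The quantifier forall p sits under an odd number of negations, so it flips to exists p.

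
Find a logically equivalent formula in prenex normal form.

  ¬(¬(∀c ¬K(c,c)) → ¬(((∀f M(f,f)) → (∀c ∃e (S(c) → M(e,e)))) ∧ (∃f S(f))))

First replace A → B with ¬A ∨ B.
  ¬(¬¬(∀c ¬K(c,c)) ∨ ¬((¬(∀f M(f,f)) ∨ (∀c ∃e (¬S(c) ∨ M(e,e)))) ∧ (∃f S(f))))
Drive negations inward (¬∀x A ≡ ∃x ¬A, ¬∃x A ≡ ∀x ¬A, De Morgan for ∧/∨):
  (∃c K(c,c)) ∧ ((∃f ¬M(f,f)) ∨ (∀c ∃e (¬S(c) ∨ M(e,e)))) ∧ (∃f S(f))
Rename bound variables to avoid capture: c↦v, f↦r.
  (∃c K(c,c)) ∧ ((∃f ¬M(f,f)) ∨ (∀v ∃e (¬S(v) ∨ M(e,e)))) ∧ (∃r S(r))
Extract every quantifier outward, since the variables are now distinct and don't occur free across branches:
  ∃c ∃f ∀v ∃e ∃r (K(c,c) ∧ (¬M(f,f) ∨ ¬S(v) ∨ M(e,e)) ∧ S(r))

∃c ∃f ∀v ∃e ∃r (K(c,c) ∧ (¬M(f,f) ∨ ¬S(v) ∨ M(e,e)) ∧ S(r))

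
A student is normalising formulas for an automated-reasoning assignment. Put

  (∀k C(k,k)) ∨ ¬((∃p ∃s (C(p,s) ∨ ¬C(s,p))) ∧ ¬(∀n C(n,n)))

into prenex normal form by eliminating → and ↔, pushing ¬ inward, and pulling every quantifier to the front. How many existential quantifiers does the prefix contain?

Push ¬ through the quantifiers and connectives to reach negation normal form:
  (∀k C(k,k)) ∨ (∀p ∀s (¬C(p,s) ∧ C(s,p))) ∨ (∀n C(n,n))
Pull the quantifiers to the front (each side's bound variable is not free in the other side):
  ∀k ∀p ∀s ∀n (C(k,k) ∨ ¬C(p,s) ∧ C(s,p) ∨ C(n,n))
The prefix is ∀k ∀p ∀s ∀n: 4 universal, 0 existential.

0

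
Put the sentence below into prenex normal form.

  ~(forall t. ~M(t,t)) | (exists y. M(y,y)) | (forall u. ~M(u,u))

exists t. exists y. forall u. (M(t,t) | M(y,y) | ~M(u,u))

Drive negations inward (¬∀x A ≡ ∃x ¬A, ¬∃x A ≡ ∀x ¬A, De Morgan for ∧/∨):
  (exists t. M(t,t)) | (exists y. M(y,y)) | (forall u. ~M(u,u))
All bound variables are already distinct, so no renaming is needed.
Finally move all quantifiers to the prefix:
  exists t. exists y. forall u. (M(t,t) | M(y,y) | ~M(u,u))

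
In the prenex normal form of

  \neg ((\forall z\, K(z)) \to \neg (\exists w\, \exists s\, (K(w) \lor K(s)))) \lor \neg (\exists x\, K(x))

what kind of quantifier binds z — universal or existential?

Eliminate → and ↔ using ¬ and ∨.
  \neg (\neg (\forall z\, K(z)) \lor \neg (\exists w\, \exists s\, (K(w) \lor K(s)))) \lor \neg (\exists x\, K(x))
Drive negations inward (¬∀x A ≡ ∃x ¬A, ¬∃x A ≡ ∀x ¬A, De Morgan for ∧/∨):
  (\forall z\, K(z)) \land (\exists w\, \exists s\, (K(w) \lor K(s))) \lor (\forall x\, \neg K(x))
All bound variables are already distinct, so no renaming is needed.
Finally move all quantifiers to the prefix:
  \forall z\, \exists w\, \exists s\, \forall x\, (K(z) \land (K(w) \lor K(s)) \lor \neg K(x))
The quantifier \forall z sits under an even number of negations (counting the antecedent side of each →), so it remains universal.

universal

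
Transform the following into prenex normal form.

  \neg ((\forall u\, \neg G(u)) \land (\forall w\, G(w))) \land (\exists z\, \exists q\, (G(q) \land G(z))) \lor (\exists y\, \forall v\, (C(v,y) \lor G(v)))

\exists u\, \exists w\, \exists z\, \exists q\, \exists y\, \forall v\, ((G(u) \lor \neg G(w)) \land G(q) \land G(z) \lor C(v,y) \lor G(v))

Drive negations inward (¬∀x A ≡ ∃x ¬A, ¬∃x A ≡ ∀x ¬A, De Morgan for ∧/∨):
  ((\exists u\, G(u)) \lor (\exists w\, \neg G(w))) \land (\exists z\, \exists q\, (G(q) \land G(z))) \lor (\exists y\, \forall v\, (C(v,y) \lor G(v)))
Pull the quantifiers to the front (each side's bound variable is not free in the other side):
  \exists u\, \exists w\, \exists z\, \exists q\, \exists y\, \forall v\, ((G(u) \lor \neg G(w)) \land G(q) \land G(z) \lor C(v,y) \lor G(v))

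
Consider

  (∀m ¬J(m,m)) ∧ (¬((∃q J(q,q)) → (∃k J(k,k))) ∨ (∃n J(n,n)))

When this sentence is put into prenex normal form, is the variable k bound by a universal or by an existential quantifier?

Rewrite implications/biconditionals: A → B as ¬A ∨ B.
  (∀m ¬J(m,m)) ∧ (¬(¬(∃q J(q,q)) ∨ (∃k J(k,k))) ∨ (∃n J(n,n)))
Drive negations inward (¬∀x A ≡ ∃x ¬A, ¬∃x A ≡ ∀x ¬A, De Morgan for ∧/∨):
  (∀m ¬J(m,m)) ∧ ((∃q J(q,q)) ∧ (∀k ¬J(k,k)) ∨ (∃n J(n,n)))
All bound variables are already distinct, so no renaming is needed.
Finally move all quantifiers to the prefix:
  ∀m ∃q ∀k ∃n (¬J(m,m) ∧ (J(q,q) ∧ ¬J(k,k) ∨ J(n,n)))
The quantifier ∃k sits under an odd number of negations (counting the antecedent side of each →), so it flips to ∀k.

universal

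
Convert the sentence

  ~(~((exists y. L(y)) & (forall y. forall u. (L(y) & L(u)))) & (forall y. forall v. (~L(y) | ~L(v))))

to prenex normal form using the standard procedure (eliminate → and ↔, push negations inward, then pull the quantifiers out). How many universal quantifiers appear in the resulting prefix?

2

Drive negations inward (¬∀x A ≡ ∃x ¬A, ¬∃x A ≡ ∀x ¬A, De Morgan for ∧/∨):
  (exists y. L(y)) & (forall y. forall u. (L(y) & L(u))) | (exists y. exists v. (L(y) & L(v)))
Rename bound variables to avoid capture: y↦w1, y↦z1.
  (exists y. L(y)) & (forall w1. forall u. (L(w1) & L(u))) | (exists z1. exists v. (L(z1) & L(v)))
Finally move all quantifiers to the prefix:
  exists y. forall w1. forall u. exists z1. exists v. (L(y) & L(w1) & L(u) | L(z1) & L(v))
The prefix is exists y forall w1 forall u exists z1 exists v: 2 universal, 3 existential.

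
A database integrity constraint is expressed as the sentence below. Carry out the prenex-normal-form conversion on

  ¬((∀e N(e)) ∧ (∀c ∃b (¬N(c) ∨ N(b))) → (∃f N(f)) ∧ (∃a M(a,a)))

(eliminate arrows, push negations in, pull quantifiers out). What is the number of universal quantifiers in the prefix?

4

First replace A → B with ¬A ∨ B.
  ¬(¬((∀e N(e)) ∧ (∀c ∃b (¬N(c) ∨ N(b)))) ∨ (∃f N(f)) ∧ (∃a M(a,a)))
Move each ¬ inward, flipping quantifiers it crosses:
  (∀e N(e)) ∧ (∀c ∃b (¬N(c) ∨ N(b))) ∧ ((∀f ¬N(f)) ∨ (∀a ¬M(a,a)))
All bound variables are already distinct, so no renaming is needed.
Extract every quantifier outward, since the variables are now distinct and don't occur free across branches:
  ∀e ∀c ∃b ∀f ∀a (N(e) ∧ (¬N(c) ∨ N(b)) ∧ (¬N(f) ∨ ¬M(a,a)))
The prefix is ∀e ∀c ∃b ∀f ∀a: 4 universal, 1 existential.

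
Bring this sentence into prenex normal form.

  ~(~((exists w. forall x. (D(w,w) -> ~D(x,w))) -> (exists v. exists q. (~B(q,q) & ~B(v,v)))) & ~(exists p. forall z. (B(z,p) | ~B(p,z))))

Rewrite implications/biconditionals: A → B as ¬A ∨ B.
  ~(~(~(exists w. forall x. (~D(w,w) | ~D(x,w))) | (exists v. exists q. (~B(q,q) & ~B(v,v)))) & ~(exists p. forall z. (B(z,p) | ~B(p,z))))
Push ¬ through the quantifiers and connectives to reach negation normal form:
  (forall w. exists x. (D(w,w) & D(x,w))) | (exists v. exists q. (~B(q,q) & ~B(v,v))) | (exists p. forall z. (B(z,p) | ~B(p,z)))
Extract every quantifier outward, since the variables are now distinct and don't occur free across branches:
  forall w. exists x. exists v. exists q. exists p. forall z. (D(w,w) & D(x,w) | ~B(q,q) & ~B(v,v) | B(z,p) | ~B(p,z))

forall w. exists x. exists v. exists q. exists p. forall z. (D(w,w) & D(x,w) | ~B(q,q) & ~B(v,v) | B(z,p) | ~B(p,z))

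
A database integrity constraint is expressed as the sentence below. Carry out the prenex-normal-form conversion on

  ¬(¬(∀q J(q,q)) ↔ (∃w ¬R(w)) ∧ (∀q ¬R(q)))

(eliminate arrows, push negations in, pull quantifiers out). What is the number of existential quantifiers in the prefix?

3

Rewrite implications/biconditionals: A → B as ¬A ∨ B; A ↔ B as (¬A ∨ B) ∧ (¬B ∨ A).
  ¬((¬¬(∀q J(q,q)) ∨ (∃w ¬R(w)) ∧ (∀q ¬R(q))) ∧ (¬((∃w ¬R(w)) ∧ (∀q ¬R(q))) ∨ ¬(∀q J(q,q))))
Drive negations inward (¬∀x A ≡ ∃x ¬A, ¬∃x A ≡ ∀x ¬A, De Morgan for ∧/∨):
  (∃q ¬J(q,q)) ∧ ((∀w R(w)) ∨ (∃q R(q))) ∨ (∃w ¬R(w)) ∧ (∀q ¬R(q)) ∧ (∀q J(q,q))
Standardize variables apart so no two quantifiers bind the same name: q↦p, w↦x, q↦t, q↦z1.
  (∃q ¬J(q,q)) ∧ ((∀w R(w)) ∨ (∃p R(p))) ∨ (∃x ¬R(x)) ∧ (∀t ¬R(t)) ∧ (∀z1 J(z1,z1))
Finally move all quantifiers to the prefix:
  ∃q ∀w ∃p ∃x ∀t ∀z1 (¬J(q,q) ∧ (R(w) ∨ R(p)) ∨ ¬R(x) ∧ ¬R(t) ∧ J(z1,z1))
The prefix is ∃q ∀w ∃p ∃x ∀t ∀z1: 3 universal, 3 existential.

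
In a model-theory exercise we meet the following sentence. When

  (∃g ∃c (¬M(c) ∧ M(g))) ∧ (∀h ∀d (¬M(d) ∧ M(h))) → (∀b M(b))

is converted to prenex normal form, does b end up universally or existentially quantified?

universal

Rewrite implications/biconditionals: A → B as ¬A ∨ B.
  ¬((∃g ∃c (¬M(c) ∧ M(g))) ∧ (∀h ∀d (¬M(d) ∧ M(h)))) ∨ (∀b M(b))
Drive negations inward (¬∀x A ≡ ∃x ¬A, ¬∃x A ≡ ∀x ¬A, De Morgan for ∧/∨):
  (∀g ∀c (M(c) ∨ ¬M(g))) ∨ (∃h ∃d (M(d) ∨ ¬M(h))) ∨ (∀b M(b))
All bound variables are already distinct, so no renaming is needed.
Pull the quantifiers to the front (each side's bound variable is not free in the other side):
  ∀g ∀c ∃h ∃d ∀b (M(c) ∨ ¬M(g) ∨ M(d) ∨ ¬M(h) ∨ M(b))
The quantifier ∀b sits under an even number of negations (counting the antecedent side of each →), so it remains universal.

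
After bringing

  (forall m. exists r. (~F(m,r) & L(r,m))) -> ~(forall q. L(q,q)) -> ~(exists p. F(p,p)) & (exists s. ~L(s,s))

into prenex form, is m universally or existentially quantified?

First replace A → B with ¬A ∨ B.
  ~(forall m. exists r. (~F(m,r) & L(r,m))) | ~~(forall q. L(q,q)) | ~(exists p. F(p,p)) & (exists s. ~L(s,s))
Push ¬ through the quantifiers and connectives to reach negation normal form:
  (exists m. forall r. (F(m,r) | ~L(r,m))) | (forall q. L(q,q)) | (forall p. ~F(p,p)) & (exists s. ~L(s,s))
Pull the quantifiers to the front (each side's bound variable is not free in the other side):
  exists m. forall r. forall q. forall p. exists s. (F(m,r) | ~L(r,m) | L(q,q) | ~F(p,p) & ~L(s,s))
The quantifier forall m sits under an odd number of negations (counting the antecedent side of each →), so it flips to exists m.

existential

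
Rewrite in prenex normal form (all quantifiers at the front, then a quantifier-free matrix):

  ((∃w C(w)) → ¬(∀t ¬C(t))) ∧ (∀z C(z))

∀w ∃t ∀z ((¬C(w) ∨ C(t)) ∧ C(z))

First replace A → B with ¬A ∨ B.
  (¬(∃w C(w)) ∨ ¬(∀t ¬C(t))) ∧ (∀z C(z))
Push ¬ through the quantifiers and connectives to reach negation normal form:
  ((∀w ¬C(w)) ∨ (∃t C(t))) ∧ (∀z C(z))
All bound variables are already distinct, so no renaming is needed.
Extract every quantifier outward, since the variables are now distinct and don't occur free across branches:
  ∀w ∃t ∀z ((¬C(w) ∨ C(t)) ∧ C(z))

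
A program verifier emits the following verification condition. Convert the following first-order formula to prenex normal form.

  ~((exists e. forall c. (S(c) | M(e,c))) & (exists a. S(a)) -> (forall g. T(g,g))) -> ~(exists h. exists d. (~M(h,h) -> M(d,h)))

forall e. exists c. forall a. forall g. forall h. forall d. (~S(c) & ~M(e,c) | ~S(a) | T(g,g) | ~M(h,h) & ~M(d,h))

Eliminate → and ↔ using ¬ and ∨.
  ~~(~((exists e. forall c. (S(c) | M(e,c))) & (exists a. S(a))) | (forall g. T(g,g))) | ~(exists h. exists d. (~~M(h,h) | M(d,h)))
Push ¬ through the quantifiers and connectives to reach negation normal form:
  (forall e. exists c. (~S(c) & ~M(e,c))) | (forall a. ~S(a)) | (forall g. T(g,g)) | (forall h. forall d. (~M(h,h) & ~M(d,h)))
All bound variables are already distinct, so no renaming is needed.
Finally move all quantifiers to the prefix:
  forall e. exists c. forall a. forall g. forall h. forall d. (~S(c) & ~M(e,c) | ~S(a) | T(g,g) | ~M(h,h) & ~M(d,h))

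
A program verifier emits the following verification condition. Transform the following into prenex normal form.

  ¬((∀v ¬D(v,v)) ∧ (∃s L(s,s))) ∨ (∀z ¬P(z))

Drive negations inward (¬∀x A ≡ ∃x ¬A, ¬∃x A ≡ ∀x ¬A, De Morgan for ∧/∨):
  (∃v D(v,v)) ∨ (∀s ¬L(s,s)) ∨ (∀z ¬P(z))
All bound variables are already distinct, so no renaming is needed.
Finally move all quantifiers to the prefix:
  ∃v ∀s ∀z (D(v,v) ∨ ¬L(s,s) ∨ ¬P(z))

∃v ∀s ∀z (D(v,v) ∨ ¬L(s,s) ∨ ¬P(z))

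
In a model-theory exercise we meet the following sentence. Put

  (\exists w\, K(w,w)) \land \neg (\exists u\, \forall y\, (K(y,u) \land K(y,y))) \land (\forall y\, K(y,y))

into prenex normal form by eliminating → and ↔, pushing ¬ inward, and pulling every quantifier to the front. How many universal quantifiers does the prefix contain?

Push ¬ through the quantifiers and connectives to reach negation normal form:
  (\exists w\, K(w,w)) \land (\forall u\, \exists y\, (\neg K(y,u) \lor \neg K(y,y))) \land (\forall y\, K(y,y))
Rename bound variables to avoid capture: y↦v1.
  (\exists w\, K(w,w)) \land (\forall u\, \exists y\, (\neg K(y,u) \lor \neg K(y,y))) \land (\forall v1\, K(v1,v1))
Extract every quantifier outward, since the variables are now distinct and don't occur free across branches:
  \exists w\, \forall u\, \exists y\, \forall v1\, (K(w,w) \land (\neg K(y,u) \lor \neg K(y,y)) \land K(v1,v1))
The prefix is \exists w \forall u \exists y \forall v1: 2 universal, 2 existential.

2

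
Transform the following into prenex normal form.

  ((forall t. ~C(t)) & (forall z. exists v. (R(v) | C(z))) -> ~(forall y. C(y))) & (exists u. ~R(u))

exists t. exists z. forall v. exists y. exists u. ((C(t) | ~R(v) & ~C(z) | ~C(y)) & ~R(u))

Eliminate → and ↔ using ¬ and ∨.
  (~((forall t. ~C(t)) & (forall z. exists v. (R(v) | C(z)))) | ~(forall y. C(y))) & (exists u. ~R(u))
Push ¬ through the quantifiers and connectives to reach negation normal form:
  ((exists t. C(t)) | (exists z. forall v. (~R(v) & ~C(z))) | (exists y. ~C(y))) & (exists u. ~R(u))
Finally move all quantifiers to the prefix:
  exists t. exists z. forall v. exists y. exists u. ((C(t) | ~R(v) & ~C(z) | ~C(y)) & ~R(u))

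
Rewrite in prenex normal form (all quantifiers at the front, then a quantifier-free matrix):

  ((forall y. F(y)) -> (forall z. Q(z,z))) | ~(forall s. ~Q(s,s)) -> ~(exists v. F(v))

forall y. exists z. forall s. forall v. (F(y) & ~Q(z,z) & ~Q(s,s) | ~F(v))

First replace A → B with ¬A ∨ B.
  ~(~(forall y. F(y)) | (forall z. Q(z,z)) | ~(forall s. ~Q(s,s))) | ~(exists v. F(v))
Move each ¬ inward, flipping quantifiers it crosses:
  (forall y. F(y)) & (exists z. ~Q(z,z)) & (forall s. ~Q(s,s)) | (forall v. ~F(v))
All bound variables are already distinct, so no renaming is needed.
Finally move all quantifiers to the prefix:
  forall y. exists z. forall s. forall v. (F(y) & ~Q(z,z) & ~Q(s,s) | ~F(v))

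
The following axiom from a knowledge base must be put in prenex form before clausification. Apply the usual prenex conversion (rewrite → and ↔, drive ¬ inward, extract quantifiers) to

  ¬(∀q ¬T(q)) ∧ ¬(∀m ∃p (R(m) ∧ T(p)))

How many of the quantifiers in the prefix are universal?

1

Drive negations inward (¬∀x A ≡ ∃x ¬A, ¬∃x A ≡ ∀x ¬A, De Morgan for ∧/∨):
  (∃q T(q)) ∧ (∃m ∀p (¬R(m) ∨ ¬T(p)))
All bound variables are already distinct, so no renaming is needed.
Finally move all quantifiers to the prefix:
  ∃q ∃m ∀p (T(q) ∧ (¬R(m) ∨ ¬T(p)))
The prefix is ∃q ∃m ∀p: 1 universal, 2 existential.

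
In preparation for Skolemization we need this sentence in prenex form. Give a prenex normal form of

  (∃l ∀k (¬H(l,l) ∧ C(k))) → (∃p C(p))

Rewrite implications/biconditionals: A → B as ¬A ∨ B.
  ¬(∃l ∀k (¬H(l,l) ∧ C(k))) ∨ (∃p C(p))
Move each ¬ inward, flipping quantifiers it crosses:
  (∀l ∃k (H(l,l) ∨ ¬C(k))) ∨ (∃p C(p))
All bound variables are already distinct, so no renaming is needed.
Extract every quantifier outward, since the variables are now distinct and don't occur free across branches:
  ∀l ∃k ∃p (H(l,l) ∨ ¬C(k) ∨ C(p))

∀l ∃k ∃p (H(l,l) ∨ ¬C(k) ∨ C(p))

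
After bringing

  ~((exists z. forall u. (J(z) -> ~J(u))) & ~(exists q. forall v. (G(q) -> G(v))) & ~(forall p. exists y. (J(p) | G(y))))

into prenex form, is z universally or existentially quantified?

Eliminate → and ↔ using ¬ and ∨.
  ~((exists z. forall u. (~J(z) | ~J(u))) & ~(exists q. forall v. (~G(q) | G(v))) & ~(forall p. exists y. (J(p) | G(y))))
Push ¬ through the quantifiers and connectives to reach negation normal form:
  (forall z. exists u. (J(z) & J(u))) | (exists q. forall v. (~G(q) | G(v))) | (forall p. exists y. (J(p) | G(y)))
All bound variables are already distinct, so no renaming is needed.
Extract every quantifier outward, since the variables are now distinct and don't occur free across branches:
  forall z. exists u. exists q. forall v. forall p. exists y. (J(z) & J(u) | ~G(q) | G(v) | J(p) | G(y))
The quantifier exists z sits under an odd number of negations (counting the antecedent side of each →), so it flips to forall z.

universal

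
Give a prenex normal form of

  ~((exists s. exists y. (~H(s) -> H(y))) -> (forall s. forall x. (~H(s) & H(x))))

Rewrite implications/biconditionals: A → B as ¬A ∨ B.
  ~(~(exists s. exists y. (~~H(s) | H(y))) | (forall s. forall x. (~H(s) & H(x))))
Push ¬ through the quantifiers and connectives to reach negation normal form:
  (exists s. exists y. (H(s) | H(y))) & (exists s. exists x. (H(s) | ~H(x)))
Give each quantifier a distinct variable: s↦z1.
  (exists s. exists y. (H(s) | H(y))) & (exists z1. exists x. (H(z1) | ~H(x)))
Extract every quantifier outward, since the variables are now distinct and don't occur free across branches:
  exists s. exists y. exists z1. exists x. ((H(s) | H(y)) & (H(z1) | ~H(x)))

exists s. exists y. exists z1. exists x. ((H(s) | H(y)) & (H(z1) | ~H(x)))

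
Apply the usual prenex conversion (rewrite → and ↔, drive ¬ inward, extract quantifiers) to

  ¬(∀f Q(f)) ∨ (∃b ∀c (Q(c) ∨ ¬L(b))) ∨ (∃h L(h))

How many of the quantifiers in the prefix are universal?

1

Drive negations inward (¬∀x A ≡ ∃x ¬A, ¬∃x A ≡ ∀x ¬A, De Morgan for ∧/∨):
  (∃f ¬Q(f)) ∨ (∃b ∀c (Q(c) ∨ ¬L(b))) ∨ (∃h L(h))
All bound variables are already distinct, so no renaming is needed.
Pull the quantifiers to the front (each side's bound variable is not free in the other side):
  ∃f ∃b ∀c ∃h (¬Q(f) ∨ Q(c) ∨ ¬L(b) ∨ L(h))
The prefix is ∃f ∃b ∀c ∃h: 1 universal, 3 existential.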